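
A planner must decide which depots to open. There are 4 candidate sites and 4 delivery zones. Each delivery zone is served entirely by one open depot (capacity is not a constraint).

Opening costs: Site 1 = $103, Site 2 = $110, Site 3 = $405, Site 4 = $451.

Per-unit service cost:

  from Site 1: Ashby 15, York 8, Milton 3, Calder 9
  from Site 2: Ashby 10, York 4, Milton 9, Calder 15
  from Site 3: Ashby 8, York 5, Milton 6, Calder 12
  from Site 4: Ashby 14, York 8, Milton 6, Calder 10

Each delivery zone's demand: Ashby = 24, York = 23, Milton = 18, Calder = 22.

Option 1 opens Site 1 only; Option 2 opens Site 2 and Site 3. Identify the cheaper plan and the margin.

Option 1 is cheaper by 272.

Option 1: {Site 1}: Ashby→Site 1 15·24=360, York→Site 1 8·23=184, Milton→Site 1 3·18=54, Calder→Site 1 9·22=198. Service 796; fixed 103; total 899.
Option 2: {Site 2, Site 3}: Ashby→Site 3 8·24=192, York→Site 2 4·23=92, Milton→Site 3 6·18=108, Calder→Site 3 12·22=264. Service 656; fixed 515; total 1171.
Difference: |899 − 1171| = 272.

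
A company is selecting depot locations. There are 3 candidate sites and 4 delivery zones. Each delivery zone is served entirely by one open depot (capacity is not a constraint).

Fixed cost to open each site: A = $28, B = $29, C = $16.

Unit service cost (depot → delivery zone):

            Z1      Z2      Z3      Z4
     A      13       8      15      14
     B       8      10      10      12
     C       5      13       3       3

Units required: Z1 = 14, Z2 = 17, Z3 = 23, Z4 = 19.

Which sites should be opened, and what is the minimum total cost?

For any fixed open set, each delivery zone goes to its cheapest open site; total = fixed + service.
{A, C}: Z1→C 5·14=70, Z2→A 8·17=136, Z3→C 3·23=69, Z4→C 3·19=57. Service 332; fixed 44; total 376.
{A, B, C}: Z1→C 5·14=70, Z2→A 8·17=136, Z3→C 3·23=69, Z4→C 3·19=57. Service 332; fixed 73; total 405.
{B, C}: service 366 + fixed 45 = 411
{C}: Z1→C 5·14=70, Z2→C 13·17=221, Z3→C 3·23=69, Z4→C 3·19=57. Service 417; fixed 16; total 433.
No other subset beats 376.

Open A and C; minimum total cost 376.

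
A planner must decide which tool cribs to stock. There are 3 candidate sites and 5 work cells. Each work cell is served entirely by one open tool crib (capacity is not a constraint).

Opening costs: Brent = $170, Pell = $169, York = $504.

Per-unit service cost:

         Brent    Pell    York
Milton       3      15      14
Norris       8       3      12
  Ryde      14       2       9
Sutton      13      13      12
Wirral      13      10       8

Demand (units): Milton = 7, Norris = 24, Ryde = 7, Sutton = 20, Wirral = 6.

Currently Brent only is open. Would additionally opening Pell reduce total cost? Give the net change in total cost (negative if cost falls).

Current service cost with {Brent}: 649.
Adding Pell: each work cell re-picks its cheapest; new service cost 427, saving 222.
Extra fixed cost: 169. Net change = 169 − 222 = -53.
(Totals: 819 → 766.)

Yes — net change −53 (cost falls by 53).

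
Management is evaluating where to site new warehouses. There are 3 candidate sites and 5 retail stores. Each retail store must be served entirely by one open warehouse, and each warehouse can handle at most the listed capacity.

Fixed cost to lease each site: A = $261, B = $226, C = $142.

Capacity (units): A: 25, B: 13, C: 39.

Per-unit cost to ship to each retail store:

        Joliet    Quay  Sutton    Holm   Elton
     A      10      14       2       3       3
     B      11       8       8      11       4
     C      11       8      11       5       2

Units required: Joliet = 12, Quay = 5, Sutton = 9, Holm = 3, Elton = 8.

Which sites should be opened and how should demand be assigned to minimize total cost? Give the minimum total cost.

Minimum total cost: 444

Open {C}: Joliet→C 11·12=132, Quay→C 8·5=40, Sutton→C 11·9=99, Holm→C 5·3=15, Elton→C 2·8=16.
Loads: C carries 37/39. Service 302; fixed 142; total 444.
Next best feasible plan costs 606.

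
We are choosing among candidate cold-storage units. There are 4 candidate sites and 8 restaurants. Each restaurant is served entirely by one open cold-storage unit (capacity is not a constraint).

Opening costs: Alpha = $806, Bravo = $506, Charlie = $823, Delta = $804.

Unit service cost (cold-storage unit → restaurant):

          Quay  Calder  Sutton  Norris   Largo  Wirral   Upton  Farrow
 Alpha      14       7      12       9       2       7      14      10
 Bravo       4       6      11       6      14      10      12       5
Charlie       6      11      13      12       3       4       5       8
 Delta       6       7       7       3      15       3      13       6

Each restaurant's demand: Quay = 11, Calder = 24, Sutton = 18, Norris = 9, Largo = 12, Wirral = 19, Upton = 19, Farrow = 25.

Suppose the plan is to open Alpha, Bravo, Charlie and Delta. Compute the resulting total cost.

Total cost: 3581

Each restaurant is assigned to its cheapest site among the open ones.
{Alpha, Bravo, Charlie, Delta}: Quay→Bravo 4·11=44, Calder→Bravo 6·24=144, Sutton→Delta 7·18=126, Norris→Delta 3·9=27, Largo→Alpha 2·12=24, Wirral→Delta 3·19=57, Upton→Charlie 5·19=95, Farrow→Bravo 5·25=125. Service 642; fixed 2939; total 3581.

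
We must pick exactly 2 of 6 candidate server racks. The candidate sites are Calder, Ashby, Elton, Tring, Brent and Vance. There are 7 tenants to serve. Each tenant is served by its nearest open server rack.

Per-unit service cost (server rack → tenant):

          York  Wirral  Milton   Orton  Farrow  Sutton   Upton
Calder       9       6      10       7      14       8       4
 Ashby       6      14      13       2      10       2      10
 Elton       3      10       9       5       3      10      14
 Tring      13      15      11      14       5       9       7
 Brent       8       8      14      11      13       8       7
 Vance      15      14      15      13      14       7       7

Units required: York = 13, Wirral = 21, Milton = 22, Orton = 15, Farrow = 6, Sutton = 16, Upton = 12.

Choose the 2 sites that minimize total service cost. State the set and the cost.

Choose Calder and Ashby; total service cost 594.

With exactly 2 open, each tenant uses its cheapest among the chosen.
{Calder, Ashby}: York→Ashby 6·13=78, Wirral→Calder 6·21=126, Milton→Calder 10·22=220, Orton→Ashby 2·15=30, Farrow→Ashby 10·6=60, Sutton→Ashby 2·16=32, Upton→Calder 4·12=48. Service cost 594.
{Calder, Elton}: service cost 632
{Ashby, Elton}: service cost 647
Among all 15 size-2 choices, {Calder, Ashby} is lowest.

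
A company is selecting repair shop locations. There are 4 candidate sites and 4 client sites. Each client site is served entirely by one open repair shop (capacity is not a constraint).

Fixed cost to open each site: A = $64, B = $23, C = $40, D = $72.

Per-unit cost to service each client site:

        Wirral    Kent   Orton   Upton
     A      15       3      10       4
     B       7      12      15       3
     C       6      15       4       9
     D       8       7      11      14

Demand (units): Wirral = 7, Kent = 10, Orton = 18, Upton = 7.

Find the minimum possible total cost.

For any fixed open set, each client site goes to its cheapest open site; total = fixed + service.
{A, C}: Wirral→C 6·7=42, Kent→A 3·10=30, Orton→C 4·18=72, Upton→A 4·7=28. Service 172; fixed 104; total 276.
{A, B, C}: service 165 + fixed 127 = 292
{B, C}: service 255 + fixed 63 = 318
{A, B, C, D}: Wirral→C 6·7=42, Kent→A 3·10=30, Orton→C 4·18=72, Upton→B 3·7=21. Service 165; fixed 199; total 364.
No other subset beats 276.

Minimum total cost: 276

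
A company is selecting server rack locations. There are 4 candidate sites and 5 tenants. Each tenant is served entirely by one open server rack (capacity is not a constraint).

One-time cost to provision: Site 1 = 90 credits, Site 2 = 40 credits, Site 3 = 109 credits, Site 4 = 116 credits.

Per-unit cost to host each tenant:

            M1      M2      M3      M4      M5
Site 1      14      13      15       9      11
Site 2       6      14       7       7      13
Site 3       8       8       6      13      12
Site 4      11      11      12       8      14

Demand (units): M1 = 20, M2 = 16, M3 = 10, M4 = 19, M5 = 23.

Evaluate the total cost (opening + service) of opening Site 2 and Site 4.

Total cost: 954

Each tenant is assigned to its cheapest site among the open ones.
{Site 2, Site 4}: M1→Site 2 6·20=120, M2→Site 4 11·16=176, M3→Site 2 7·10=70, M4→Site 2 7·19=133, M5→Site 2 13·23=299. Service 798; fixed 156; total 954.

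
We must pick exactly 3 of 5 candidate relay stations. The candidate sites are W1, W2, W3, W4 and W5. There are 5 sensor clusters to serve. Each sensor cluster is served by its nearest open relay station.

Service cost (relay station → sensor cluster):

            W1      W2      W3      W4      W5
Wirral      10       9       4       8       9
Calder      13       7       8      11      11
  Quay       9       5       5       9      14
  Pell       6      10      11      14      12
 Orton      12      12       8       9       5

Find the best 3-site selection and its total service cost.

Choose W1, W3 and W5; total service cost 28.

With exactly 3 open, each sensor cluster uses its cheapest among the chosen.
{W1, W3, W5}: Wirral→W3 4, Calder→W3 8, Quay→W3 5, Pell→W1 6, Orton→W5 5. Service cost 28.
{W1, W2, W3}: service cost 30
{W1, W3, W4}: service cost 31
Among all 10 size-3 choices, {W1, W3, W5} is lowest.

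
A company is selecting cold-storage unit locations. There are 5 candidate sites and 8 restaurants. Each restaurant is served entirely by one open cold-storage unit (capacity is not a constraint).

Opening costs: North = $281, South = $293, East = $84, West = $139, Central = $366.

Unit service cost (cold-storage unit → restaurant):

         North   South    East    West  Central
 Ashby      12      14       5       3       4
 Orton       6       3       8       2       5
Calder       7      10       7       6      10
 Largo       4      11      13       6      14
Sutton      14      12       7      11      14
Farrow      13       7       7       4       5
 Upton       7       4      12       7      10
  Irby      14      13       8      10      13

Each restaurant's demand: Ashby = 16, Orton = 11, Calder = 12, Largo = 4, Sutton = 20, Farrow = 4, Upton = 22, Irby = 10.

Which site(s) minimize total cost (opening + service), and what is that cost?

For any fixed open set, each restaurant goes to its cheapest open site; total = fixed + service.
{East, West}: Ashby→West 3·16=48, Orton→West 2·11=22, Calder→West 6·12=72, Largo→West 6·4=24, Sutton→East 7·20=140, Farrow→West 4·4=16, Upton→West 7·22=154, Irby→East 8·10=80. Service 556; fixed 223; total 779.
{West}: service 656 + fixed 139 = 795
{East}: service 816 + fixed 84 = 900
{North, South, East, West, Central}: service 482 + fixed 1163 = 1645
No other subset beats 779.

Open East and West; minimum total cost 779.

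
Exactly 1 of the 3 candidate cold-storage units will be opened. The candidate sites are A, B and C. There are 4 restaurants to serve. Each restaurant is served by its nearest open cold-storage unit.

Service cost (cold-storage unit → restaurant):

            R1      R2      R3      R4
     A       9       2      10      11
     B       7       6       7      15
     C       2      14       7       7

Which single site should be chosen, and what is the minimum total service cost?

With exactly 1 open, each restaurant uses its cheapest among the chosen.
{C}: R1→C 2, R2→C 14, R3→C 7, R4→C 7. Service cost 30.
{A}: service cost 32
{B}: service cost 35
Among all 3 size-1 choices, {C} is lowest.

Choose C only; total service cost 30.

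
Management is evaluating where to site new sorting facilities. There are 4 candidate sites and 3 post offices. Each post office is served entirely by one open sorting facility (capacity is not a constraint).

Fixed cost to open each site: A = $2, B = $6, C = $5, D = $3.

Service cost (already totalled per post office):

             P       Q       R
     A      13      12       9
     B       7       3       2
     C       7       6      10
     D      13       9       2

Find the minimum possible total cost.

For any fixed open set, each post office goes to its cheapest open site; total = fixed + service.
{B}: P→B 7, Q→B 3, R→B 2. Service 12; fixed 6; total 18.
{A, B}: service 12 + fixed 8 = 20
{B, D}: service 12 + fixed 9 = 21
{A, B, C, D}: service 12 + fixed 16 = 28
No other subset beats 18.

Minimum total cost: 18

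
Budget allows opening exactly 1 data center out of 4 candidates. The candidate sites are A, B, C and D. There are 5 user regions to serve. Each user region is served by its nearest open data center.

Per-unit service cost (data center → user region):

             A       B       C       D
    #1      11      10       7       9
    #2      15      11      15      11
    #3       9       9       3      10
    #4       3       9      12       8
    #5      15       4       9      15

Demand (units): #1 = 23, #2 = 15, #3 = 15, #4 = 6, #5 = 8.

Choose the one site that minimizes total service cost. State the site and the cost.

Choose C only; total service cost 575.

With exactly 1 open, each user region uses its cheapest among the chosen.
{C}: #1→C 7·23=161, #2→C 15·15=225, #3→C 3·15=45, #4→C 12·6=72, #5→C 9·8=72. Service cost 575.
{B}: service cost 616
{D}: service cost 690
Among all 4 size-1 choices, {C} is lowest.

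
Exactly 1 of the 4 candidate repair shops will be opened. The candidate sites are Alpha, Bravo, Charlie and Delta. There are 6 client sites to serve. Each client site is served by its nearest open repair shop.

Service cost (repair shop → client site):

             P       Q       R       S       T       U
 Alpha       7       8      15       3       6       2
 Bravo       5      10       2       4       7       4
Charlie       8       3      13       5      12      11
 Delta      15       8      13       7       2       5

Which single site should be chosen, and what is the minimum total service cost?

With exactly 1 open, each client site uses its cheapest among the chosen.
{Bravo}: P→Bravo 5, Q→Bravo 10, R→Bravo 2, S→Bravo 4, T→Bravo 7, U→Bravo 4. Service cost 32.
{Alpha}: service cost 41
{Delta}: service cost 50
Among all 4 size-1 choices, {Bravo} is lowest.

Choose Bravo only; total service cost 32.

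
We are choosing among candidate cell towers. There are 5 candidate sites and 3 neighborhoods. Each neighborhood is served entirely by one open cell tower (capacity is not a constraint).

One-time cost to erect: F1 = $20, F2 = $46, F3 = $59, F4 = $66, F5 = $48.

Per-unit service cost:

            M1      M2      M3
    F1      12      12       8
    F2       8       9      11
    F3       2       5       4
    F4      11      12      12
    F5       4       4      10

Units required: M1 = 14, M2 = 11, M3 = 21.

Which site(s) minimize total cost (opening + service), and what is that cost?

Open F3 only; minimum total cost 226.

For any fixed open set, each neighborhood goes to its cheapest open site; total = fixed + service.
{F3}: M1→F3 2·14=28, M2→F3 5·11=55, M3→F3 4·21=84. Service 167; fixed 59; total 226.
{F1, F3}: service 167 + fixed 79 = 246
{F3, F5}: service 156 + fixed 107 = 263
{F1, F2, F3, F4, F5}: M1→F3 2·14=28, M2→F5 4·11=44, M3→F3 4·21=84. Service 156; fixed 239; total 395.
No other subset beats 226.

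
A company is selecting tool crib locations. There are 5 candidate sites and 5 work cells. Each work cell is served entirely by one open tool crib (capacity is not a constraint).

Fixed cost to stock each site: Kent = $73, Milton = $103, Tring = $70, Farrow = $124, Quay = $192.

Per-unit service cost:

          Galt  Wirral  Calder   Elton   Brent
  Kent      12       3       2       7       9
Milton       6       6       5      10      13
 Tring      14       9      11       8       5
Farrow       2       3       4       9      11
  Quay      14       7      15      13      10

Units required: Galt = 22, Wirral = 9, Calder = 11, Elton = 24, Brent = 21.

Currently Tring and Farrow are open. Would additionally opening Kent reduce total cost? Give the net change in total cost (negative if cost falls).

No — net change +27 (cost rises by 27).

Current service cost with {Tring, Farrow}: 412.
Adding Kent: each work cell re-picks its cheapest; new service cost 366, saving 46.
Extra fixed cost: 73. Net change = 73 − 46 = 27.
(Totals: 606 → 633.)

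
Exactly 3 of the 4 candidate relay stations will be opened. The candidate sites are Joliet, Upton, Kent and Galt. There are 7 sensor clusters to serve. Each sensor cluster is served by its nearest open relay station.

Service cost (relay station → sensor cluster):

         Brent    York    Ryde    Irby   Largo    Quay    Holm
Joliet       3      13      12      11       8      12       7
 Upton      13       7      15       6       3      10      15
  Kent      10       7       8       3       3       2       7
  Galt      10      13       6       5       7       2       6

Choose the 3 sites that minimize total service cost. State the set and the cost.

With exactly 3 open, each sensor cluster uses its cheapest among the chosen.
{Joliet, Kent, Galt}: Brent→Joliet 3, York→Kent 7, Ryde→Galt 6, Irby→Kent 3, Largo→Kent 3, Quay→Kent 2, Holm→Galt 6. Service cost 30.
{Joliet, Upton, Galt}: service cost 32
{Joliet, Upton, Kent}: service cost 33
Among all 4 size-3 choices, {Joliet, Kent, Galt} is lowest.

Choose Joliet, Kent and Galt; total service cost 30.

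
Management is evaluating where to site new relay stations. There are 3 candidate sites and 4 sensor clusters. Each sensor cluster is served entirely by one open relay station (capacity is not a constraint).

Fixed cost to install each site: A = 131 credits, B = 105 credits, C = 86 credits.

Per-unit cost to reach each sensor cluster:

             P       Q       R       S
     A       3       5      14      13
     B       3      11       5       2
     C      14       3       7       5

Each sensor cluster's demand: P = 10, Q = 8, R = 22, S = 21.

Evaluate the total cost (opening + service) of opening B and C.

Total cost: 397

Each sensor cluster is assigned to its cheapest site among the open ones.
{B, C}: P→B 3·10=30, Q→C 3·8=24, R→B 5·22=110, S→B 2·21=42. Service 206; fixed 191; total 397.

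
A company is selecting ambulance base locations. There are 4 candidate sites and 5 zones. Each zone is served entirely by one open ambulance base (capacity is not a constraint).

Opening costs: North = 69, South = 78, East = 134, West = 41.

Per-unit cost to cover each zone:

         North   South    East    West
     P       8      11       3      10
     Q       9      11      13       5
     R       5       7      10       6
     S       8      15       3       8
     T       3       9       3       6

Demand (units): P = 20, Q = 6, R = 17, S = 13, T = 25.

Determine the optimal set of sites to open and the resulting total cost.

Open East and West; minimum total cost 481.

For any fixed open set, each zone goes to its cheapest open site; total = fixed + service.
{East, West}: P→East 3·20=60, Q→West 5·6=30, R→West 6·17=102, S→East 3·13=39, T→East 3·25=75. Service 306; fixed 175; total 481.
{North, East}: P→East 3·20=60, Q→North 9·6=54, R→North 5·17=85, S→East 3·13=39, T→North 3·25=75. Service 313; fixed 203; total 516.
{North, East, West}: service 289 + fixed 244 = 533
{North, South, East, West}: service 289 + fixed 322 = 611
(All 15 nonempty subsets were checked; East and West is lowest.)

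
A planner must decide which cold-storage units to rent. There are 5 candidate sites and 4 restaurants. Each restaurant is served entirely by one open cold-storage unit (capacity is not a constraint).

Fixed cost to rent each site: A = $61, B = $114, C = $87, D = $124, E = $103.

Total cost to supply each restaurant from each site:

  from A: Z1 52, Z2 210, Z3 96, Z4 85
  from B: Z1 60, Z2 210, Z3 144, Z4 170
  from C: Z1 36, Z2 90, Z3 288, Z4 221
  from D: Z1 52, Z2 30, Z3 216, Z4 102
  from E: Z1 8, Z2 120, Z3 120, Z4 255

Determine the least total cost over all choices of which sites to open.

Minimum total cost: 448

For any fixed open set, each restaurant goes to its cheapest open site; total = fixed + service.
{A, D}: Z1→A 52, Z2→D 30, Z3→A 96, Z4→A 85. Service 263; fixed 185; total 448.
{A, C}: Z1→C 36, Z2→C 90, Z3→A 96, Z4→A 85. Service 307; fixed 148; total 455.
{A, E}: Z1→E 8, Z2→E 120, Z3→A 96, Z4→A 85. Service 309; fixed 164; total 473.
{A, B, C, D, E}: service 219 + fixed 489 = 708
No other subset beats 448.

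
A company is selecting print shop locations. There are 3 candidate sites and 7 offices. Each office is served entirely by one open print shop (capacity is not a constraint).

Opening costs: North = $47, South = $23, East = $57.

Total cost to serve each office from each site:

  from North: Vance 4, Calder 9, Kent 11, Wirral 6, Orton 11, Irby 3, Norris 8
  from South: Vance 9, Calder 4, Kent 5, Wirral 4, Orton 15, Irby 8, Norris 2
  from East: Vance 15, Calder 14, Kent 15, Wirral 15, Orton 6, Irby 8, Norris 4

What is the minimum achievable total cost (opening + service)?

Minimum total cost: 70

For any fixed open set, each office goes to its cheapest open site; total = fixed + service.
{South}: Vance→South 9, Calder→South 4, Kent→South 5, Wirral→South 4, Orton→South 15, Irby→South 8, Norris→South 2. Service 47; fixed 23; total 70.
{North}: service 52 + fixed 47 = 99
{North, South}: service 33 + fixed 70 = 103
{North, South, East}: service 28 + fixed 127 = 155
No other subset beats 70.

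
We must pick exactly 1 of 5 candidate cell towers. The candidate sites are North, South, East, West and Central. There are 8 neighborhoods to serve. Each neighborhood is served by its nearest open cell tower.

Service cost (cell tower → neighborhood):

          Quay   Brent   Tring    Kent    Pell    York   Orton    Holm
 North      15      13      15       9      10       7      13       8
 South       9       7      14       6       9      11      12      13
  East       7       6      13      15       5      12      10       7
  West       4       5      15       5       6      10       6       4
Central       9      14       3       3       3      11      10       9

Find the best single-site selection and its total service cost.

With exactly 1 open, each neighborhood uses its cheapest among the chosen.
{West}: Quay→West 4, Brent→West 5, Tring→West 15, Kent→West 5, Pell→West 6, York→West 10, Orton→West 6, Holm→West 4. Service cost 55.
{Central}: service cost 62
{East}: service cost 75
Among all 5 size-1 choices, {West} is lowest.

Choose West only; total service cost 55.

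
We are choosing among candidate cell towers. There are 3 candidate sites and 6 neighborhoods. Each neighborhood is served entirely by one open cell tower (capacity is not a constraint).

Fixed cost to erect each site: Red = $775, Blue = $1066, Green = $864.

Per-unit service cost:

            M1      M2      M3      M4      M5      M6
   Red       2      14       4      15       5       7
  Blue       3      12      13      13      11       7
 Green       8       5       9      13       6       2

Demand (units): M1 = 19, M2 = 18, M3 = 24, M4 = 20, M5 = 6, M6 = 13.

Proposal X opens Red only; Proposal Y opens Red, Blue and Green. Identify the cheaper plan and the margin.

Proposal X is cheaper by 1663.

Proposal X: {Red}: M1→Red 2·19=38, M2→Red 14·18=252, M3→Red 4·24=96, M4→Red 15·20=300, M5→Red 5·6=30, M6→Red 7·13=91. Service 807; fixed 775; total 1582.
Proposal Y: {Red, Blue, Green}: M1→Red 2·19=38, M2→Green 5·18=90, M3→Red 4·24=96, M4→Blue 13·20=260, M5→Red 5·6=30, M6→Green 2·13=26. Service 540; fixed 2705; total 3245.
Difference: |1582 − 3245| = 1663.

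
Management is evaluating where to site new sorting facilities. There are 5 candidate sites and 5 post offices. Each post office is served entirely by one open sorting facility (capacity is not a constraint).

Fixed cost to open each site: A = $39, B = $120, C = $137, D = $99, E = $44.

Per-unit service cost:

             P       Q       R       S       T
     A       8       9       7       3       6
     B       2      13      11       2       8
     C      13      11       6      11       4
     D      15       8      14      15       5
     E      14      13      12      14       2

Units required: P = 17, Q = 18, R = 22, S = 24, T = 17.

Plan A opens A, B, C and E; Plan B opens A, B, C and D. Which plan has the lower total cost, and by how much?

Plan A is cheaper by 71.

Plan A: {A, B, C, E}: P→B 2·17=34, Q→A 9·18=162, R→C 6·22=132, S→B 2·24=48, T→E 2·17=34. Service 410; fixed 340; total 750.
Plan B: {A, B, C, D}: P→B 2·17=34, Q→D 8·18=144, R→C 6·22=132, S→B 2·24=48, T→C 4·17=68. Service 426; fixed 395; total 821.
Difference: |750 − 821| = 71.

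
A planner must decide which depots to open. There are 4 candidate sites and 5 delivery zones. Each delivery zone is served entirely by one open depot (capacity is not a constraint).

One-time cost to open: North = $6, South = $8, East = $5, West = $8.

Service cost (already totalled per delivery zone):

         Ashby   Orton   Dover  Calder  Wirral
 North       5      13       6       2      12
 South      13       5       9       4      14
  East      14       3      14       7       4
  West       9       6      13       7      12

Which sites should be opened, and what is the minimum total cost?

Open North and East; minimum total cost 31.

For any fixed open set, each delivery zone goes to its cheapest open site; total = fixed + service.
{North, East}: Ashby→North 5, Orton→East 3, Dover→North 6, Calder→North 2, Wirral→East 4. Service 20; fixed 11; total 31.
{North, South, East}: Ashby→North 5, Orton→East 3, Dover→North 6, Calder→North 2, Wirral→East 4. Service 20; fixed 19; total 39.
{North, East, West}: Ashby→North 5, Orton→East 3, Dover→North 6, Calder→North 2, Wirral→East 4. Service 20; fixed 19; total 39.
{North, South, East, West}: Ashby→North 5, Orton→East 3, Dover→North 6, Calder→North 2, Wirral→East 4. Service 20; fixed 27; total 47.
No other subset beats 31.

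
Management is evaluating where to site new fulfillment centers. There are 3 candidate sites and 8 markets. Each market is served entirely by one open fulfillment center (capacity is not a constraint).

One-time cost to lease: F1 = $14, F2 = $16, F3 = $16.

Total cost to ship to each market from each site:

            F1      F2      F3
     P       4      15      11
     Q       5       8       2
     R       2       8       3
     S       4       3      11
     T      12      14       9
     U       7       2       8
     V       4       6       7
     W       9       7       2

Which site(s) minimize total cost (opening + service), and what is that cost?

For any fixed open set, each market goes to its cheapest open site; total = fixed + service.
{F1}: P→F1 4, Q→F1 5, R→F1 2, S→F1 4, T→F1 12, U→F1 7, V→F1 4, W→F1 9. Service 47; fixed 14; total 61.
{F1, F3}: service 34 + fixed 30 = 64
{F1, F2}: P→F1 4, Q→F1 5, R→F1 2, S→F2 3, T→F1 12, U→F2 2, V→F1 4, W→F2 7. Service 39; fixed 30; total 69.
{F1, F2, F3}: service 28 + fixed 46 = 74
(All 7 nonempty subsets were checked; F1 only is lowest.)

Open F1 only; minimum total cost 61.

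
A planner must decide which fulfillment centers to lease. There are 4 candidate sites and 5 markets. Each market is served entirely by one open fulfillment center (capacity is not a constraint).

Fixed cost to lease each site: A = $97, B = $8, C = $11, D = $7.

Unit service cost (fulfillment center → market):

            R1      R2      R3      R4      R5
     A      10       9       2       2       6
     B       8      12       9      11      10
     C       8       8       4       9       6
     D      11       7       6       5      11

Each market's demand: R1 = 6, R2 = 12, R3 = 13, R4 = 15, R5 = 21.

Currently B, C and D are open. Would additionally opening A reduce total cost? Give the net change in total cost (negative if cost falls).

No — net change +26 (cost rises by 26).

Current service cost with {B, C, D}: 385.
Adding A: each market re-picks its cheapest; new service cost 314, saving 71.
Extra fixed cost: 97. Net change = 97 − 71 = 26.
(Totals: 411 → 437.)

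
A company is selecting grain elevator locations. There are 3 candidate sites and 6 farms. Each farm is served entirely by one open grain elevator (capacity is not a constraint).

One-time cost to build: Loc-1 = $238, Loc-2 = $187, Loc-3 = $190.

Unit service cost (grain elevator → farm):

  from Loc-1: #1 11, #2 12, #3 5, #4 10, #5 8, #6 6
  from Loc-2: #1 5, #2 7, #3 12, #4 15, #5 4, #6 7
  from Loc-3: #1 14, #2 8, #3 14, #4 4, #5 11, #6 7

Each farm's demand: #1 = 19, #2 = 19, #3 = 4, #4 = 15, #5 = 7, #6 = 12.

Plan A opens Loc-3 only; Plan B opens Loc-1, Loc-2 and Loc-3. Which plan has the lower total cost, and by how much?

Plan A is cheaper by 138.

Plan A: {Loc-3}: #1→Loc-3 14·19=266, #2→Loc-3 8·19=152, #3→Loc-3 14·4=56, #4→Loc-3 4·15=60, #5→Loc-3 11·7=77, #6→Loc-3 7·12=84. Service 695; fixed 190; total 885.
Plan B: {Loc-1, Loc-2, Loc-3}: #1→Loc-2 5·19=95, #2→Loc-2 7·19=133, #3→Loc-1 5·4=20, #4→Loc-3 4·15=60, #5→Loc-2 4·7=28, #6→Loc-1 6·12=72. Service 408; fixed 615; total 1023.
Difference: |885 − 1023| = 138.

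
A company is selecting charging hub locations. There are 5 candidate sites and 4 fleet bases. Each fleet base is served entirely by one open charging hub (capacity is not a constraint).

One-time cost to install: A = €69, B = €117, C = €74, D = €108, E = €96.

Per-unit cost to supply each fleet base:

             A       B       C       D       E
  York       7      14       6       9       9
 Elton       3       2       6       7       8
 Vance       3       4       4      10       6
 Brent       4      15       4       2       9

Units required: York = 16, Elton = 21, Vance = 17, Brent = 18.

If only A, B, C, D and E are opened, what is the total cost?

Total cost: 689

Each fleet base is assigned to its cheapest site among the open ones.
{A, B, C, D, E}: York→C 6·16=96, Elton→B 2·21=42, Vance→A 3·17=51, Brent→D 2·18=36. Service 225; fixed 464; total 689.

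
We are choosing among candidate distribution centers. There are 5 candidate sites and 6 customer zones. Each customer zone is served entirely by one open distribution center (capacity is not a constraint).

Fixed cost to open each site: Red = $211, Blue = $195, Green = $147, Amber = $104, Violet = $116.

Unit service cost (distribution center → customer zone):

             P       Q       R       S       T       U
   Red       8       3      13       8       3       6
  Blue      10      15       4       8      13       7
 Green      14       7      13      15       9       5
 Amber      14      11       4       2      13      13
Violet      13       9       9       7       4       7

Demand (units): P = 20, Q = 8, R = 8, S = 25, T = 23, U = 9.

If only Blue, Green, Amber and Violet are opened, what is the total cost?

Total cost: 1037

Each customer zone is assigned to its cheapest site among the open ones.
{Blue, Green, Amber, Violet}: P→Blue 10·20=200, Q→Green 7·8=56, R→Blue 4·8=32, S→Amber 2·25=50, T→Violet 4·23=92, U→Green 5·9=45. Service 475; fixed 562; total 1037.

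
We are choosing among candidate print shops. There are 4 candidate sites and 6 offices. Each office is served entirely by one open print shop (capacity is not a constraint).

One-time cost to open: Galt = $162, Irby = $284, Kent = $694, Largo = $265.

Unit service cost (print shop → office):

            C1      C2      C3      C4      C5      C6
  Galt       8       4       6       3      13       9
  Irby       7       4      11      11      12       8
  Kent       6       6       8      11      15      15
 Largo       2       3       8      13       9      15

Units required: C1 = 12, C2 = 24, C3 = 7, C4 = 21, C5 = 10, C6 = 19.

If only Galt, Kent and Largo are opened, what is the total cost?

Each office is assigned to its cheapest site among the open ones.
{Galt, Kent, Largo}: C1→Largo 2·12=24, C2→Largo 3·24=72, C3→Galt 6·7=42, C4→Galt 3·21=63, C5→Largo 9·10=90, C6→Galt 9·19=171. Service 462; fixed 1121; total 1583.

Total cost: 1583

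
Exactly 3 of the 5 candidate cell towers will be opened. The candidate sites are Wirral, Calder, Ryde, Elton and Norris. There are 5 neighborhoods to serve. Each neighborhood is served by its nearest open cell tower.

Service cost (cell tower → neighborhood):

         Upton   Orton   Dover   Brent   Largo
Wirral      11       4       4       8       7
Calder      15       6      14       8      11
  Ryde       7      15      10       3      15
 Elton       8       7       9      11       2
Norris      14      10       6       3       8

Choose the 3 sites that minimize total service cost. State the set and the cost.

With exactly 3 open, each neighborhood uses its cheapest among the chosen.
{Wirral, Ryde, Elton}: Upton→Ryde 7, Orton→Wirral 4, Dover→Wirral 4, Brent→Ryde 3, Largo→Elton 2. Service cost 20.
{Wirral, Elton, Norris}: service cost 21
{Wirral, Calder, Ryde}: service cost 25
Among all 10 size-3 choices, {Wirral, Ryde, Elton} is lowest.

Choose Wirral, Ryde and Elton; total service cost 20.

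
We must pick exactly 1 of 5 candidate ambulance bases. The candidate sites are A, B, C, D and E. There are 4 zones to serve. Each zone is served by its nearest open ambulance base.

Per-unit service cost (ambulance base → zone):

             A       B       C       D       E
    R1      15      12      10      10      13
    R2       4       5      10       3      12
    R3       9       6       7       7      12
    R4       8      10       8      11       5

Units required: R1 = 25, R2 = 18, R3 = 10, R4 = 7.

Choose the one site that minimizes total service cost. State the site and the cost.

Choose D only; total service cost 451.

With exactly 1 open, each zone uses its cheapest among the chosen.
{D}: R1→D 10·25=250, R2→D 3·18=54, R3→D 7·10=70, R4→D 11·7=77. Service cost 451.
{B}: service cost 520
{C}: service cost 556
Among all 5 size-1 choices, {D} is lowest.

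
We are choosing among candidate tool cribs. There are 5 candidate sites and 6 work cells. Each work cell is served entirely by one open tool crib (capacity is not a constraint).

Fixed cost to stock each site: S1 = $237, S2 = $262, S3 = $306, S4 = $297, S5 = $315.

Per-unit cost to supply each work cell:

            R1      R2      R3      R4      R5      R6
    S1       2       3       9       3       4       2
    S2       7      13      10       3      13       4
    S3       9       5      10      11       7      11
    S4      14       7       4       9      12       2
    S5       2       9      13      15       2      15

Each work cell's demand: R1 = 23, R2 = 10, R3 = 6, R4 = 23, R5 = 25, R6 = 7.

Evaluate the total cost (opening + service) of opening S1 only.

Each work cell is assigned to its cheapest site among the open ones.
{S1}: R1→S1 2·23=46, R2→S1 3·10=30, R3→S1 9·6=54, R4→S1 3·23=69, R5→S1 4·25=100, R6→S1 2·7=14. Service 313; fixed 237; total 550.

Total cost: 550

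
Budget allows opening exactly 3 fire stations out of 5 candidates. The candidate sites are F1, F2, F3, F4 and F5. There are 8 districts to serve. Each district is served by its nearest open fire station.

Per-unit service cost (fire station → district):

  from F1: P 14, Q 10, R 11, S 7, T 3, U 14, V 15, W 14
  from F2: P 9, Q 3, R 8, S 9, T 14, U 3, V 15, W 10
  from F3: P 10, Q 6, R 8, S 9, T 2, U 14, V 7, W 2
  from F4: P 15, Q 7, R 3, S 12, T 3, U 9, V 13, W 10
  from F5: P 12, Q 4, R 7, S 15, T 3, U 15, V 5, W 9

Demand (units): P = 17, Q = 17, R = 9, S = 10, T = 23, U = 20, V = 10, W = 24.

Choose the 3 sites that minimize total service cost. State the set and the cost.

Choose F2, F3 and F4; total service cost 545.

With exactly 3 open, each district uses its cheapest among the chosen.
{F2, F3, F4}: P→F2 9·17=153, Q→F2 3·17=51, R→F4 3·9=27, S→F2 9·10=90, T→F3 2·23=46, U→F2 3·20=60, V→F3 7·10=70, W→F3 2·24=48. Service cost 545.
{F2, F3, F5}: service cost 561
{F1, F2, F3}: service cost 570
Among all 10 size-3 choices, {F2, F3, F4} is lowest.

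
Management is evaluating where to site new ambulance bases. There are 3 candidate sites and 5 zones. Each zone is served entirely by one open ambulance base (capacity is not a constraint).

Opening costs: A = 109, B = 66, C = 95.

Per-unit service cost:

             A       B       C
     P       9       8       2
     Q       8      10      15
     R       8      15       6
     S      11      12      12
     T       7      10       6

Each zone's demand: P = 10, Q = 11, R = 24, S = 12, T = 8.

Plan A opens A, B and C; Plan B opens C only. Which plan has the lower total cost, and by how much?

Plan A: {A, B, C}: P→C 2·10=20, Q→A 8·11=88, R→C 6·24=144, S→A 11·12=132, T→C 6·8=48. Service 432; fixed 270; total 702.
Plan B: {C}: P→C 2·10=20, Q→C 15·11=165, R→C 6·24=144, S→C 12·12=144, T→C 6·8=48. Service 521; fixed 95; total 616.
Difference: |702 − 616| = 86.

Plan B is cheaper by 86.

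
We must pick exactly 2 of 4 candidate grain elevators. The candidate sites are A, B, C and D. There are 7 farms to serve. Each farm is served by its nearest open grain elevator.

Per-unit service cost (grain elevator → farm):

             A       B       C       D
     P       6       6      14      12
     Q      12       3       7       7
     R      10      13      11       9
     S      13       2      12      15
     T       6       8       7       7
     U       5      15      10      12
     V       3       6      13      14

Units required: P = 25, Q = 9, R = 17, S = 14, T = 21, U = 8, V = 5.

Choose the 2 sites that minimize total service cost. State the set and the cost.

Choose A and B; total service cost 556.

With exactly 2 open, each farm uses its cheapest among the chosen.
{A, B}: P→A 6·25=150, Q→B 3·9=27, R→A 10·17=170, S→B 2·14=28, T→A 6·21=126, U→A 5·8=40, V→A 3·5=15. Service cost 556.
{B, D}: service cost 631
{B, C}: service cost 649
Among all 6 size-2 choices, {A, B} is lowest.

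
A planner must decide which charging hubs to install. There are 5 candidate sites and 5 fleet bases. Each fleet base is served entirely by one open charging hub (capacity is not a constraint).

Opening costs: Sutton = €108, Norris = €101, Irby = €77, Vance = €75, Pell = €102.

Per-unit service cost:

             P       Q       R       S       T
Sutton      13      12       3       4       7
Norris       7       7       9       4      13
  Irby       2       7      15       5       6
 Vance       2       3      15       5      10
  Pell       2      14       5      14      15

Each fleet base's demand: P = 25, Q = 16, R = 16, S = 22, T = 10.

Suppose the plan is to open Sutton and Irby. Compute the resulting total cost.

Total cost: 543

Each fleet base is assigned to its cheapest site among the open ones.
{Sutton, Irby}: P→Irby 2·25=50, Q→Irby 7·16=112, R→Sutton 3·16=48, S→Sutton 4·22=88, T→Irby 6·10=60. Service 358; fixed 185; total 543.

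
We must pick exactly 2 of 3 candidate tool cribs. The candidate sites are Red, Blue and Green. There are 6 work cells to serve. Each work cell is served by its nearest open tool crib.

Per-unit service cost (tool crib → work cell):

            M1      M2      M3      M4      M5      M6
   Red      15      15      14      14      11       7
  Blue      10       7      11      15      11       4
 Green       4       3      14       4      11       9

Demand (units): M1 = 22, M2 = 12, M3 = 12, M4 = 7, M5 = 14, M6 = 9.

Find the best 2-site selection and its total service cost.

Choose Blue and Green; total service cost 474.

With exactly 2 open, each work cell uses its cheapest among the chosen.
{Blue, Green}: M1→Green 4·22=88, M2→Green 3·12=36, M3→Blue 11·12=132, M4→Green 4·7=28, M5→Blue 11·14=154, M6→Blue 4·9=36. Service cost 474.
{Red, Green}: service cost 537
{Red, Blue}: service cost 724
Among all 3 size-2 choices, {Blue, Green} is lowest.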